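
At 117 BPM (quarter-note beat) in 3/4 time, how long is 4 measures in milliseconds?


Solution.
Quarter-note beat duration = 60000 / 117 ms
Beats per measure (3/4) = 3
One measure = 3 × 60000 / 117 = 180000 / 117 ms
4 measures = 4 × 180000 / 117 = 720000 / 117
= 6153.8 ms


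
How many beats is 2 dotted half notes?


Step by step:
Base half note = 2 beats
Dot 1 adds half the previous value: +1
One dotted half = 2 + 1 = 3
2 of them = 2 × 3 = 6
= 6 beats


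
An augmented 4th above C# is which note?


A 4th spans 4 letter names, so from C we land on F
An augmented 4th = 6 semitones above C#
Spell F at that pitch: F##
= F##


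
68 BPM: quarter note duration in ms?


One quarter-note beat = 60000 / BPM = 60000 / 68 ms
Duration = 60000 / 68
= 882.4 ms


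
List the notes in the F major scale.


Major scale pattern: W-W-H-W-W-W-H (2-2-1-2-2-2-1 semitones)
Starting from F:
  F + 2 semitones → G
  G + 2 semitones → A
  A + 1 semitone → Bb
  Bb + 2 semitones → C
  C + 2 semitones → D
  D + 2 semitones → E
  E + 1 semitone → F
Scale = F G A Bb C D E


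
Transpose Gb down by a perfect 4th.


Let's work it out.
perfect 4th: 4 letter names, 5 semitones
Letter: G - 3 → D
Pitch: Gb - 5 semitones, spelled as a D → Db
= Db


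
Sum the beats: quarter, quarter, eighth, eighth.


Let's work it out.
Beat values:
  quarter = 1 beat
  quarter = 1 beat
  eighth = 0.5 beats
  eighth = 0.5 beats
Sum = 1 + 1 + 0.5 + 0.5
= 3 beats


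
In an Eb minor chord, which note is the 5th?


Minor triad = root + minor 3rd (3 semitones) + perfect 5th (7 semitones)
A triad on Eb stacks thirds, so the chord tones use letter names E-G-B
Root: Eb
Minor 3rd above Eb: Gb
Perfect 5th above Eb: Bb
The 5th = Bb


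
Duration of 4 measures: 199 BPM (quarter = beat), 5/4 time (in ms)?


Let's work it out.
Quarter-note beat duration = 60000 / 199 ms
Beats per measure (5/4) = 5
One measure = 5 × 60000 / 199 = 300000 / 199 ms
4 measures = 4 × 300000 / 199 = 1200000 / 199
= 6030.2 ms


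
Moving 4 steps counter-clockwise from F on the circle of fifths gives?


Each counter-clockwise step moves down a perfect 5th (= up a perfect 4th)
From F: F → Bb → Eb → Ab → Db
= Db


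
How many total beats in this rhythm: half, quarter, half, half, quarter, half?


Beat values:
  half = 2 beats
  quarter = 1 beat
  half = 2 beats
  half = 2 beats
  quarter = 1 beat
  half = 2 beats
Sum = 2 + 1 + 2 + 2 + 1 + 2
= 10 beats


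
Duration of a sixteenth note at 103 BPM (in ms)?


One quarter-note beat = 60000 / BPM = 60000 / 103 ms
Sixteenth note = 1/4 × quarter note
Duration = 1/4 × 60000 / 103 = 15000 / 103
= 145.6 ms


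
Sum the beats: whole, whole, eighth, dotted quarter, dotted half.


Beat values:
  whole = 4 beats
  whole = 4 beats
  eighth = 0.5 beats
  dotted quarter = 1.5 beats
  dotted half = 3 beats
Sum = 4 + 4 + 0.5 + 1.5 + 3
= 13 beats


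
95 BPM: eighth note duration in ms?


One quarter-note beat = 60000 / BPM = 60000 / 95 ms
Eighth note = 1/2 × quarter note
Duration = 1/2 × 60000 / 95 = 30000 / 95
= 315.8 ms


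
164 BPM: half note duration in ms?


Reasoning:
One quarter-note beat = 60000 / BPM = 60000 / 164 ms
Half note = 2 × quarter note
Duration = 2 × 60000 / 164 = 120000 / 164
= 731.7 ms


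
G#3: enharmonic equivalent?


Step by step:
Enharmonic notes sound the same pitch but are spelled with different letter names
G# and Ab name the same pitch class
= Ab3


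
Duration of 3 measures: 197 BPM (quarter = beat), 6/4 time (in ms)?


Reasoning:
Quarter-note beat duration = 60000 / 197 ms
Beats per measure (6/4) = 6
One measure = 6 × 60000 / 197 = 360000 / 197 ms
3 measures = 3 × 360000 / 197 = 1080000 / 197
= 5482.2 ms


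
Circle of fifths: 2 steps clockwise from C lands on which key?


Reasoning:
Each clockwise step on the circle of fifths moves up a perfect 5th
From C: C → G → D
= D


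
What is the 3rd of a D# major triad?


Reasoning:
Major triad = root + major 3rd (4 semitones) + perfect 5th (7 semitones)
A triad on D# stacks thirds, so the chord tones use letter names D-F-A
Root: D#
Major 3rd above D#: F##
Perfect 5th above D#: A#
The 3rd = F##


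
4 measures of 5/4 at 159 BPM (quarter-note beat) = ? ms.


Reasoning:
Quarter-note beat duration = 60000 / 159 ms
Beats per measure (5/4) = 5
One measure = 5 × 60000 / 159 = 300000 / 159 ms
4 measures = 4 × 300000 / 159 = 1200000 / 159
= 7547.2 ms


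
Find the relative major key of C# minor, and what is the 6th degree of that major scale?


Reasoning:
The relative major shares the key signature and is a minor 3rd above the minor tonic
A minor 3rd above C# is E
→ relative major of C# minor is E major
E major scale: E F# G# A B C# D#
= E major; 6th degree = C#


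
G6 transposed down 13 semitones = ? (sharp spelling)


Step by step:
G6: chromatic position 7 in octave 6 → absolute = 6×12 + 7 = 79
Transpose down 13: 79 - 13 = 66
66 = 5×12 + 6 → F# in octave 5
Result = F#5


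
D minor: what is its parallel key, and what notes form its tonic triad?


Step by step:
Parallel keys share the same tonic but differ in mode
D minor → parallel is D major
Tonic triad of D major = D F# A
= D major; triad = D F# A


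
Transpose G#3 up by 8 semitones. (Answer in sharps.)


Reasoning:
G#3: chromatic position 8 in octave 3 → absolute = 3×12 + 8 = 44
Transpose up 8: 44 + 8 = 52
52 = 4×12 + 4 → E in octave 4
Result = E4


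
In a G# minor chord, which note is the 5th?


Minor triad = root + minor 3rd (3 semitones) + perfect 5th (7 semitones)
A triad on G# stacks thirds, so the chord tones use letter names G-B-D
Root: G#
Minor 3rd above G#: B
Perfect 5th above G#: D#
The 5th = D#


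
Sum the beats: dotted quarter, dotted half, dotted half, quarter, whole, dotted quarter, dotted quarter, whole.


Solution.
Beat values:
  dotted quarter = 1.5 beats
  dotted half = 3 beats
  dotted half = 3 beats
  quarter = 1 beat
  whole = 4 beats
  dotted quarter = 1.5 beats
  dotted quarter = 1.5 beats
  whole = 4 beats
Sum = 1.5 + 3 + 3 + 1 + 4 + 1.5 + 1.5 + 4
= 19.5 beats


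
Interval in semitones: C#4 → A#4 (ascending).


Reasoning:
Absolute semitone position = octave×12 + chromatic position
C#4: 4×12 + 1 = 49
A#4: 4×12 + 10 = 58
Difference = 58 - 49 = 9
= 9 semitones


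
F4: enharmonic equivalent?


Reasoning:
Enharmonic notes sound the same pitch but are spelled with different letter names
F and E# name the same pitch class
= E#4


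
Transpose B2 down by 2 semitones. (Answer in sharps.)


Let's work it out.
B2: chromatic position 11 in octave 2 → absolute = 2×12 + 11 = 35
Transpose down 2: 35 - 2 = 33
33 = 2×12 + 9 → A in octave 2
Result = A2


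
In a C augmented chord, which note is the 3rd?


Step by step:
Augmented triad = root + major 3rd (4 semitones) + augmented 5th (8 semitones)
A triad on C stacks thirds, so the chord tones use letter names C-E-G
Root: C
Major 3rd above C: E
Augmented 5th above C: G#
The 3rd = E


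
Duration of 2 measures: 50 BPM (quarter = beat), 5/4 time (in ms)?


Working:
Quarter-note beat duration = 60000 / 50 ms
Beats per measure (5/4) = 5
One measure = 5 × 60000 / 50 = 300000 / 50 ms
2 measures = 2 × 300000 / 50 = 600000 / 50
= 12000.0 ms


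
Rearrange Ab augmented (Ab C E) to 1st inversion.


Root position: Ab C E
1st inversion: move root up an octave
Bass note: C
Notes (bottom to top) = C E Ab


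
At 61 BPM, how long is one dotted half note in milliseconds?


One quarter-note beat = 60000 / BPM = 60000 / 61 ms
Dotted half note = 3 × quarter note
Duration = 3 × 60000 / 61 = 180000 / 61
= 2950.8 ms


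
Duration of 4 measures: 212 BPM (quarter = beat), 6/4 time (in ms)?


Quarter-note beat duration = 60000 / 212 ms
Beats per measure (6/4) = 6
One measure = 6 × 60000 / 212 = 360000 / 212 ms
4 measures = 4 × 360000 / 212 = 1440000 / 212
= 6792.5 ms


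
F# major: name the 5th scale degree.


Reasoning:
Major scale pattern: W-W-H-W-W-W-H (2-2-1-2-2-2-1 semitones)
Starting from F#:
  F# + 2 semitones → G#
  G# + 2 semitones → A#
  A# + 1 semitone → B
  B + 2 semitones → C#
  C# + 2 semitones → D#
  D# + 2 semitones → E#
  E# + 1 semitone → F#
Scale: F# G# A# B C# D# E#
Degree 5 = C#


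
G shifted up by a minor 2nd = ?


Reasoning:
minor 2nd: 2 letter names, 1 semitones
Letter: G + 1 → A
Pitch: G + 1 semitones, spelled as an A → Ab
= Ab


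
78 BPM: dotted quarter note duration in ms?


One quarter-note beat = 60000 / BPM = 60000 / 78 ms
Dotted quarter note = 3/2 × quarter note
Duration = 3/2 × 60000 / 78 = 90000 / 78
= 1153.8 ms


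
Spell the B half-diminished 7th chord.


Half-diminished 7th chord = root + minor 3rd + diminished 5th + minor 7th
Seventh chords stack in thirds, so the letter names are B-D-F-A
Root: B
Minor 3rd above B: D
Diminished 5th above B: F
Minor 7th above B: A
Chord = B D F A


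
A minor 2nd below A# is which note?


A 2nd spans 2 letter names, so from A we land on G
A minor 2nd = 1 semitone below A#
Spell G at that pitch: G##
= G##


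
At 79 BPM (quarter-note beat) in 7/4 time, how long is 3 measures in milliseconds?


Quarter-note beat duration = 60000 / 79 ms
Beats per measure (7/4) = 7
One measure = 7 × 60000 / 79 = 420000 / 79 ms
3 measures = 3 × 420000 / 79 = 1260000 / 79
= 15949.4 ms


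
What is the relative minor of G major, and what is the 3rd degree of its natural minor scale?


The relative minor shares the major's key signature and starts on its 6th degree
6th degree = a major 6th above the tonic; a major 6th above G is E
→ relative minor of G major is E minor
E natural minor scale: E F# G A B C D
= E minor; 3rd degree = G


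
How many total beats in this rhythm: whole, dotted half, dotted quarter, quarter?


Beat values:
  whole = 4 beats
  dotted half = 3 beats
  dotted quarter = 1.5 beats
  quarter = 1 beat
Sum = 4 + 3 + 1.5 + 1
= 9.5 beats


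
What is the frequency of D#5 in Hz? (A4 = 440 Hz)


Let's work it out.
f = 440 × 2^(n/12) where n = semitones from A4
D#5: 6 semitones from A4
f = 440 × 2^(6/12)
f = 622.25 Hz


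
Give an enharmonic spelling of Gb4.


Enharmonic notes sound the same pitch but are spelled with different letter names
Gb and F# name the same pitch class
= F#4


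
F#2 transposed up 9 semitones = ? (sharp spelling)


Let's work it out.
F#2: chromatic position 6 in octave 2 → absolute = 2×12 + 6 = 30
Transpose up 9: 30 + 9 = 39
39 = 3×12 + 3 → D# in octave 3
Result = D#3


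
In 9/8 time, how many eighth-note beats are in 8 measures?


Reasoning:
Time signature 9/8: the bottom number 8 means the eighth note gets one count
The top number 9 means 9 eighth-note beats per measure
Total = 9 × 8 measures
= 72 eighth-note beats


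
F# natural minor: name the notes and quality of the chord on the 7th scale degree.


Solution.
F# natural minor scale: F# G# A B C# D E
Diatonic triad on degree 7 stacks scale notes 7, 2, 4: E G# B
E→G# = 4 semitones; E→B = 7 semitones → major triad
= E G# B (major)


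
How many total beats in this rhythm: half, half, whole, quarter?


Let's work it out.
Beat values:
  half = 2 beats
  half = 2 beats
  whole = 4 beats
  quarter = 1 beat
Sum = 2 + 2 + 4 + 1
= 9 beats


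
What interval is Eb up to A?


Letter names: E → A spans 4 letter names → a 4th
Semitones: Eb → A = 6 half-steps
A 4th of 6 semitones is an augmented 4th
= augmented 4th


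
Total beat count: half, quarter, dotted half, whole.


Let's work it out.
Beat values:
  half = 2 beats
  quarter = 1 beat
  dotted half = 3 beats
  whole = 4 beats
Sum = 2 + 1 + 3 + 4
= 10 beats


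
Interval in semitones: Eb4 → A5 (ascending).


Let's work it out.
Absolute semitone position = octave×12 + chromatic position
Eb4: 4×12 + 3 = 51
A5: 5×12 + 9 = 69
Difference = 69 - 51 = 18
= 18 semitones


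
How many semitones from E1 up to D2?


Working:
Absolute semitone position = octave×12 + chromatic position
E1: 1×12 + 4 = 16
D2: 2×12 + 2 = 26
Difference = 26 - 16 = 10
= 10 semitones


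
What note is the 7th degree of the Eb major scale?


Let's work it out.
Major scale pattern: W-W-H-W-W-W-H (2-2-1-2-2-2-1 semitones)
Starting from Eb:
  Eb + 2 semitones → F
  F + 2 semitones → G
  G + 1 semitone → Ab
  Ab + 2 semitones → Bb
  Bb + 2 semitones → C
  C + 2 semitones → D
  D + 1 semitone → Eb
Scale: Eb F G Ab Bb C D
Degree 7 = D


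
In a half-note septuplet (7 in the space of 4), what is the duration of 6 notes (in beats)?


Reasoning:
Septuplet: 7 notes occupy the space of 4 half notes
Space = 4 × 2 = 8 beats
Each septuplet note = 8 / 7 = 8/7 beats
6 notes = 6 × 8/7 = 48/7
= 48/7 beats


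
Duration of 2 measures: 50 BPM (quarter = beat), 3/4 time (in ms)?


Quarter-note beat duration = 60000 / 50 ms
Beats per measure (3/4) = 3
One measure = 3 × 60000 / 50 = 180000 / 50 ms
2 measures = 2 × 180000 / 50 = 360000 / 50
= 7200.0 ms


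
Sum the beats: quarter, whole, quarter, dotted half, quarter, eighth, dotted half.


Reasoning:
Beat values:
  quarter = 1 beat
  whole = 4 beats
  quarter = 1 beat
  dotted half = 3 beats
  quarter = 1 beat
  eighth = 0.5 beats
  dotted half = 3 beats
Sum = 1 + 4 + 1 + 3 + 1 + 0.5 + 3
= 13.5 beats


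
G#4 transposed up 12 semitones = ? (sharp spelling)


Solution.
G#4: chromatic position 8 in octave 4 → absolute = 4×12 + 8 = 56
Transpose up 12: 56 + 12 = 68
68 = 5×12 + 8 → G# in octave 5
Result = G#5


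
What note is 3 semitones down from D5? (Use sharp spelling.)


D5: chromatic position 2 in octave 5 → absolute = 5×12 + 2 = 62
Transpose down 3: 62 - 3 = 59
59 = 4×12 + 11 → B in octave 4
Result = B4


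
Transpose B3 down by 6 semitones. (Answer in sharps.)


Step by step:
B3: chromatic position 11 in octave 3 → absolute = 3×12 + 11 = 47
Transpose down 6: 47 - 6 = 41
41 = 3×12 + 5 → F in octave 3
Result = F3


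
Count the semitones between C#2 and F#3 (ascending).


Absolute semitone position = octave×12 + chromatic position
C#2: 2×12 + 1 = 25
F#3: 3×12 + 6 = 42
Difference = 42 - 25 = 17
= 17 semitones


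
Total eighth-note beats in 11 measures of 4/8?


Working:
Time signature 4/8: the bottom number 8 means the eighth note gets one count
The top number 4 means 4 eighth-note beats per measure
Total = 4 × 11 measures
= 44 eighth-note beats


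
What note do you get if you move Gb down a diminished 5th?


Let's work it out.
diminished 5th: 5 letter names, 6 semitones
Letter: G - 4 → C
Pitch: Gb - 6 semitones, spelled as a C → C
= C


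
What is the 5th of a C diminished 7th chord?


Step by step:
Diminished 7th chord = root + minor 3rd + diminished 5th + diminished 7th
Seventh chords stack in thirds, so the letter names are C-E-G-B
Root: C
Minor 3rd above C: Eb
Diminished 5th above C: Gb
Diminished 7th above C: Bbb
The 5th = Gb


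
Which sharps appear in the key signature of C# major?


Working:
Sharp major keys follow the circle of fifths: C(0), G(1), D(2), A(3), E(4), B(5), F#(6), C#(7)
C# major has 7 sharps
Order of sharps: F# C# G# D# A# E# B# → first 7: F#, C#, G#, D#, A#, E#, B#
= F#, C#, G#, D#, A#, E#, B#


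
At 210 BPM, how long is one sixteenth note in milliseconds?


One quarter-note beat = 60000 / BPM = 60000 / 210 ms
Sixteenth note = 1/4 × quarter note
Duration = 1/4 × 60000 / 210 = 15000 / 210
= 71.4 ms


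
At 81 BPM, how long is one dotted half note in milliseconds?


Solution.
One quarter-note beat = 60000 / BPM = 60000 / 81 ms
Dotted half note = 3 × quarter note
Duration = 3 × 60000 / 81 = 180000 / 81
= 2222.2 ms


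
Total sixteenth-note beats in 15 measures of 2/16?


Time signature 2/16: the bottom number 16 means the sixteenth note gets one count
The top number 2 means 2 sixteenth-note beats per measure
Total = 2 × 15 measures
= 30 sixteenth-note beats


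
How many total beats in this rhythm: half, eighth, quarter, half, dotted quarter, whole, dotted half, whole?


Working:
Beat values:
  half = 2 beats
  eighth = 0.5 beats
  quarter = 1 beat
  half = 2 beats
  dotted quarter = 1.5 beats
  whole = 4 beats
  dotted half = 3 beats
  whole = 4 beats
Sum = 2 + 0.5 + 1 + 2 + 1.5 + 4 + 3 + 4
= 18 beats


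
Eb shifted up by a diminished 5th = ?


diminished 5th: 5 letter names, 6 semitones
Letter: E + 4 → B
Pitch: Eb + 6 semitones, spelled as a B → Bbb
= Bbb


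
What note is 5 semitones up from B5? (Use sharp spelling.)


Reasoning:
B5: chromatic position 11 in octave 5 → absolute = 5×12 + 11 = 71
Transpose up 5: 71 + 5 = 76
76 = 6×12 + 4 → E in octave 6
Result = E6


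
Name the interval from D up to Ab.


Working:
Letter names: D → A spans 5 letter names → a 5th
Semitones: D → Ab = 6 half-steps
A 5th of 6 semitones is a diminished 5th
= diminished 5th


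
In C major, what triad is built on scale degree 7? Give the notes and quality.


C major scale: C D E F G A B
Diatonic triad on degree 7 stacks scale notes 7, 2, 4: B D F
B→D = 3 semitones; B→F = 6 semitones → diminished triad
= B D F (diminished)


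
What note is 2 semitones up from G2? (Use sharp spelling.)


G2: chromatic position 7 in octave 2 → absolute = 2×12 + 7 = 31
Transpose up 2: 31 + 2 = 33
33 = 2×12 + 9 → A in octave 2
Result = A2


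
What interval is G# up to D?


Letter names: G → D spans 5 letter names → a 5th
Semitones: G# → D = 6 half-steps
A 5th of 6 semitones is a diminished 5th
= diminished 5th


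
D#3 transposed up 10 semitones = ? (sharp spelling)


Reasoning:
D#3: chromatic position 3 in octave 3 → absolute = 3×12 + 3 = 39
Transpose up 10: 39 + 10 = 49
49 = 4×12 + 1 → C# in octave 4
Result = C#4


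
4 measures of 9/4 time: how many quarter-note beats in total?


Reasoning:
Time signature 9/4: the bottom number 4 means the quarter note gets one count
The top number 9 means 9 quarter-note beats per measure
Total = 9 × 4 measures
= 36 quarter-note beats


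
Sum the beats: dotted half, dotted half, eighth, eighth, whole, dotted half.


Working:
Beat values:
  dotted half = 3 beats
  dotted half = 3 beats
  eighth = 0.5 beats
  eighth = 0.5 beats
  whole = 4 beats
  dotted half = 3 beats
Sum = 3 + 3 + 0.5 + 0.5 + 4 + 3
= 14 beats


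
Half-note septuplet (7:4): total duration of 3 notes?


Reasoning:
Septuplet: 7 notes occupy the space of 4 half notes
Space = 4 × 2 = 8 beats
Each septuplet note = 8 / 7 = 8/7 beats
3 notes = 3 × 8/7 = 24/7
= 24/7 beats


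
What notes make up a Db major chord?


Major triad = root + major 3rd (4 semitones) + perfect 5th (7 semitones)
A triad on Db stacks thirds, so the chord tones use letter names D-F-A
Root: Db
Major 3rd above Db: F
Perfect 5th above Db: Ab
Chord = Db F Ab


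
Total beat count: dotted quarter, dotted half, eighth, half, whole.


Beat values:
  dotted quarter = 1.5 beats
  dotted half = 3 beats
  eighth = 0.5 beats
  half = 2 beats
  whole = 4 beats
Sum = 1.5 + 3 + 0.5 + 2 + 4
= 11 beats


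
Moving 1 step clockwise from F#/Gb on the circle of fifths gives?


Working:
Each clockwise step on the circle of fifths moves up a perfect 5th
From F#/Gb: F#/Gb → Db
= Db


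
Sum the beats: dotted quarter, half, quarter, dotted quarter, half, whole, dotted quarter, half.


Working:
Beat values:
  dotted quarter = 1.5 beats
  half = 2 beats
  quarter = 1 beat
  dotted quarter = 1.5 beats
  half = 2 beats
  whole = 4 beats
  dotted quarter = 1.5 beats
  half = 2 beats
Sum = 1.5 + 2 + 1 + 1.5 + 2 + 4 + 1.5 + 2
= 15.5 beats


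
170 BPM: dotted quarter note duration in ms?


One quarter-note beat = 60000 / BPM = 60000 / 170 ms
Dotted quarter note = 3/2 × quarter note
Duration = 3/2 × 60000 / 170 = 90000 / 170
= 529.4 ms


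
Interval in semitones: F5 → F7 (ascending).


Absolute semitone position = octave×12 + chromatic position
F5: 5×12 + 5 = 65
F7: 7×12 + 5 = 89
Difference = 89 - 65 = 24
= 24 semitones


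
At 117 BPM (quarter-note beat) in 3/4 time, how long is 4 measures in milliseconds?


Quarter-note beat duration = 60000 / 117 ms
Beats per measure (3/4) = 3
One measure = 3 × 60000 / 117 = 180000 / 117 ms
4 measures = 4 × 180000 / 117 = 720000 / 117
= 6153.8 ms


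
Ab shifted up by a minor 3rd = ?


Let's work it out.
minor 3rd: 3 letter names, 3 semitones
Letter: A + 2 → C
Pitch: Ab + 3 semitones, spelled as a C → Cb
= Cb


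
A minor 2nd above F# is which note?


Working:
A 2nd spans 2 letter names, so from F we land on G
A minor 2nd = 1 semitone above F#
Spell G at that pitch: G
= G


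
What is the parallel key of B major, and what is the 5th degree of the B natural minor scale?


Working:
Parallel keys share the same tonic but differ in mode
B major → parallel is B minor
B natural minor scale: B C# D E F# G A
= B minor; 5th degree = F#


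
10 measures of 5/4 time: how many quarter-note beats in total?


Let's work it out.
Time signature 5/4: the bottom number 4 means the quarter note gets one count
The top number 5 means 5 quarter-note beats per measure
Total = 5 × 10 measures
= 50 quarter-note beats


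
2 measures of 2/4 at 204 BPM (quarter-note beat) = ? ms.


Quarter-note beat duration = 60000 / 204 ms
Beats per measure (2/4) = 2
One measure = 2 × 60000 / 204 = 120000 / 204 ms
2 measures = 2 × 120000 / 204 = 240000 / 204
= 1176.5 ms


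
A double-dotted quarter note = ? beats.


Reasoning:
Base quarter note = 1 beat
Dot 1 adds half the previous value: +1/2
Dot 2 adds half the previous value: +1/4
One double-dotted quarter = 1 + 1/2 + 1/4 = 7/4
= 7/4 beats


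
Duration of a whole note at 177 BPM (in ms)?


One quarter-note beat = 60000 / BPM = 60000 / 177 ms
Whole note = 4 × quarter note
Duration = 4 × 60000 / 177 = 240000 / 177
= 1355.9 ms


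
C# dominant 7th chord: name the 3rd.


Solution.
Dominant 7th chord = root + major 3rd + perfect 5th + minor 7th
Seventh chords stack in thirds, so the letter names are C-E-G-B
Root: C#
Major 3rd above C#: E#
Perfect 5th above C#: G#
Minor 7th above C#: B
The 3rd = E#


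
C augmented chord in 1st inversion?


Reasoning:
Root position: C E G#
1st inversion: move root up an octave
Bass note: E
Notes (bottom to top) = E G# C


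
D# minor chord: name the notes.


Minor triad = root + minor 3rd (3 semitones) + perfect 5th (7 semitones)
A triad on D# stacks thirds, so the chord tones use letter names D-F-A
Root: D#
Minor 3rd above D#: F#
Perfect 5th above D#: A#
Chord = D# F# A#


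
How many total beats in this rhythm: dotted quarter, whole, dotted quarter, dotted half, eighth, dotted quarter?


Working:
Beat values:
  dotted quarter = 1.5 beats
  whole = 4 beats
  dotted quarter = 1.5 beats
  dotted half = 3 beats
  eighth = 0.5 beats
  dotted quarter = 1.5 beats
Sum = 1.5 + 4 + 1.5 + 3 + 0.5 + 1.5
= 12 beats


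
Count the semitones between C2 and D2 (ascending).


Solution.
Absolute semitone position = octave×12 + chromatic position
C2: 2×12 + 0 = 24
D2: 2×12 + 2 = 26
Difference = 26 - 24 = 2
= 2 semitones


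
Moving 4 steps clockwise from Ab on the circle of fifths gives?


Each clockwise step on the circle of fifths moves up a perfect 5th
From Ab: Ab → Eb → Bb → F → C
= C


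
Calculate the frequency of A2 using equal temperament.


Reasoning:
f = 440 × 2^(n/12) where n = semitones from A4
A2: -24 semitones from A4
f = 440 × 2^(-24/12)
f = 110.00 Hz


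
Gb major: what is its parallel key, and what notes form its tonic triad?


Reasoning:
Parallel keys share the same tonic but differ in mode
Gb major → parallel is Gb minor
Tonic triad of Gb minor = Gb Bbb Db
= Gb minor; triad = Gb Bbb Db


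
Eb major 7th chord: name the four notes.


Major 7th chord = root + major 3rd + perfect 5th + major 7th
Seventh chords stack in thirds, so the letter names are E-G-B-D
Root: Eb
Major 3rd above Eb: G
Perfect 5th above Eb: Bb
Major 7th above Eb: D
Chord = Eb G Bb D


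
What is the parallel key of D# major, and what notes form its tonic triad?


Let's work it out.
Parallel keys share the same tonic but differ in mode
D# major → parallel is D# minor
Tonic triad of D# minor = D# F# A#
= D# minor; triad = D# F# A#


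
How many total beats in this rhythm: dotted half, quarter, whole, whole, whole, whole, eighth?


Beat values:
  dotted half = 3 beats
  quarter = 1 beat
  whole = 4 beats
  whole = 4 beats
  whole = 4 beats
  whole = 4 beats
  eighth = 0.5 beats
Sum = 3 + 1 + 4 + 4 + 4 + 4 + 0.5
= 20.5 beats


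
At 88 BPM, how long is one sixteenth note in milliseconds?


One quarter-note beat = 60000 / BPM = 60000 / 88 ms
Sixteenth note = 1/4 × quarter note
Duration = 1/4 × 60000 / 88 = 15000 / 88
= 170.5 ms


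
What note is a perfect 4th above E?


A 4th spans 4 letter names, so from E we land on A
A perfect 4th = 5 semitones above E
Spell A at that pitch: A
= A


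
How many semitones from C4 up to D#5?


Solution.
Absolute semitone position = octave×12 + chromatic position
C4: 4×12 + 0 = 48
D#5: 5×12 + 3 = 63
Difference = 63 - 48 = 15
= 15 semitones


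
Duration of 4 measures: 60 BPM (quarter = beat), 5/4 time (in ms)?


Quarter-note beat duration = 60000 / 60 ms
Beats per measure (5/4) = 5
One measure = 5 × 60000 / 60 = 300000 / 60 ms
4 measures = 4 × 300000 / 60 = 1200000 / 60
= 20000.0 ms


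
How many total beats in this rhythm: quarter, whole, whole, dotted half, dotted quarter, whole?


Reasoning:
Beat values:
  quarter = 1 beat
  whole = 4 beats
  whole = 4 beats
  dotted half = 3 beats
  dotted quarter = 1.5 beats
  whole = 4 beats
Sum = 1 + 4 + 4 + 3 + 1.5 + 4
= 17.5 beats


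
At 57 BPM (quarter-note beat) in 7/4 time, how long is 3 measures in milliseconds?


Step by step:
Quarter-note beat duration = 60000 / 57 ms
Beats per measure (7/4) = 7
One measure = 7 × 60000 / 57 = 420000 / 57 ms
3 measures = 3 × 420000 / 57 = 1260000 / 57
= 22105.3 ms


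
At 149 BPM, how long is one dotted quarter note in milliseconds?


One quarter-note beat = 60000 / BPM = 60000 / 149 ms
Dotted quarter note = 3/2 × quarter note
Duration = 3/2 × 60000 / 149 = 90000 / 149
= 604.0 ms


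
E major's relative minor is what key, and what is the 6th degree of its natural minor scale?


Working:
The relative minor shares the major's key signature and starts on its 6th degree
6th degree = a major 6th above the tonic; a major 6th above E is C#
→ relative minor of E major is C# minor
C# natural minor scale: C# D# E F# G# A B
= C# minor; 6th degree = A


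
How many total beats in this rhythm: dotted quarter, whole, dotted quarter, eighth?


Let's work it out.
Beat values:
  dotted quarter = 1.5 beats
  whole = 4 beats
  dotted quarter = 1.5 beats
  eighth = 0.5 beats
Sum = 1.5 + 4 + 1.5 + 0.5
= 7.5 beats


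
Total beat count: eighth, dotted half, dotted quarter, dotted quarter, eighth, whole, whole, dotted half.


Working:
Beat values:
  eighth = 0.5 beats
  dotted half = 3 beats
  dotted quarter = 1.5 beats
  dotted quarter = 1.5 beats
  eighth = 0.5 beats
  whole = 4 beats
  whole = 4 beats
  dotted half = 3 beats
Sum = 0.5 + 3 + 1.5 + 1.5 + 0.5 + 4 + 4 + 3
= 18 beats


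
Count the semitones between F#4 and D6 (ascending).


Absolute semitone position = octave×12 + chromatic position
F#4: 4×12 + 6 = 54
D6: 6×12 + 2 = 74
Difference = 74 - 54 = 20
= 20 semitones


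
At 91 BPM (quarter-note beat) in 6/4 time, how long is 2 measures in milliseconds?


Solution.
Quarter-note beat duration = 60000 / 91 ms
Beats per measure (6/4) = 6
One measure = 6 × 60000 / 91 = 360000 / 91 ms
2 measures = 2 × 360000 / 91 = 720000 / 91
= 7912.1 ms


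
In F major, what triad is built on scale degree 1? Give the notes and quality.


Solution.
F major scale: F G A Bb C D E
Diatonic triad on degree 1 stacks scale notes 1, 3, 5: F A C
F→A = 4 semitones; F→C = 7 semitones → major triad
= F A C (major)


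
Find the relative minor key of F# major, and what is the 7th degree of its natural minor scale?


The relative minor shares the major's key signature and starts on its 6th degree
6th degree = a major 6th above the tonic; a major 6th above F# is D#
→ relative minor of F# major is D# minor
D# natural minor scale: D# E# F# G# A# B C#
= D# minor; 7th degree = C#


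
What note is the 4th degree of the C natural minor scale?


Working:
Natural minor scale pattern: W-H-W-W-H-W-W (2-1-2-2-1-2-2 semitones)
Starting from C:
  C + 2 semitones → D
  D + 1 semitone → Eb
  Eb + 2 semitones → F
  F + 2 semitones → G
  G + 1 semitone → Ab
  Ab + 2 semitones → Bb
  Bb + 2 semitones → C
Scale: C D Eb F G Ab Bb
Degree 4 = F


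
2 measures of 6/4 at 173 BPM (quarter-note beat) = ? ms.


Solution.
Quarter-note beat duration = 60000 / 173 ms
Beats per measure (6/4) = 6
One measure = 6 × 60000 / 173 = 360000 / 173 ms
2 measures = 2 × 360000 / 173 = 720000 / 173
= 4161.8 ms


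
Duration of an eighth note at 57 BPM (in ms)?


Let's work it out.
One quarter-note beat = 60000 / BPM = 60000 / 57 ms
Eighth note = 1/2 × quarter note
Duration = 1/2 × 60000 / 57 = 30000 / 57
= 526.3 ms


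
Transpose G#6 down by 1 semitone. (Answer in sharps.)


Step by step:
G#6: chromatic position 8 in octave 6 → absolute = 6×12 + 8 = 80
Transpose down 1: 80 - 1 = 79
79 = 6×12 + 7 → G in octave 6
Result = G6


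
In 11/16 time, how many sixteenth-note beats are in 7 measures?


Reasoning:
Time signature 11/16: the bottom number 16 means the sixteenth note gets one count
The top number 11 means 11 sixteenth-note beats per measure
Total = 11 × 7 measures
= 77 sixteenth-note beats


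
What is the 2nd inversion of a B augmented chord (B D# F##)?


Solution.
Root position: B D# F##
2nd inversion: move root and 3rd up an octave
Bass note: F##
Notes (bottom to top) = F## B D#


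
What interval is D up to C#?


Working:
Letter names: D → C spans 7 letter names → a 7th
Semitones: D → C# = 11 half-steps
A 7th of 11 semitones is a major 7th
= major 7th


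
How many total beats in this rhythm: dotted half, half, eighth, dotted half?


Beat values:
  dotted half = 3 beats
  half = 2 beats
  eighth = 0.5 beats
  dotted half = 3 beats
Sum = 3 + 2 + 0.5 + 3
= 8.5 beats


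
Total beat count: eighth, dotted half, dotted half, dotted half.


Let's work it out.
Beat values:
  eighth = 0.5 beats
  dotted half = 3 beats
  dotted half = 3 beats
  dotted half = 3 beats
Sum = 0.5 + 3 + 3 + 3
= 9.5 beats


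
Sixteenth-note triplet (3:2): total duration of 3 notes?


Triplet: 3 notes occupy the space of 2 sixteenth notes
Space = 2 × 1/4 = 1/2 beats
Each triplet note = 1/2 / 3 = 1/6 beats
3 notes = 3 × 1/6 = 1/2
= 1/2 beats


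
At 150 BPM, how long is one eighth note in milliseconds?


Step by step:
One quarter-note beat = 60000 / BPM = 60000 / 150 ms
Eighth note = 1/2 × quarter note
Duration = 1/2 × 60000 / 150 = 30000 / 150
= 200.0 ms


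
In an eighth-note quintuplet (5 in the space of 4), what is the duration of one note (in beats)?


Quintuplet: 5 notes occupy the space of 4 eighth notes
Space = 4 × 1/2 = 2 beats
Each quintuplet note = 2 / 5 = 2/5 beats
= 2/5 beats


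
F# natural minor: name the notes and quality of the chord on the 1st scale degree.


F# natural minor scale: F# G# A B C# D E
Diatonic triad on degree 1 stacks scale notes 1, 3, 5: F# A C#
F#→A = 3 semitones; F#→C# = 7 semitones → minor triad
= F# A C# (minor)


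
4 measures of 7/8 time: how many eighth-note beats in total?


Time signature 7/8: the bottom number 8 means the eighth note gets one count
The top number 7 means 7 eighth-note beats per measure
Total = 7 × 4 measures
= 28 eighth-note beats


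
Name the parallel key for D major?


Reasoning:
Parallel keys share the same tonic but differ in mode
D major → parallel is D minor
= D minor


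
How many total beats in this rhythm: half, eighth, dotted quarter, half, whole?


Reasoning:
Beat values:
  half = 2 beats
  eighth = 0.5 beats
  dotted quarter = 1.5 beats
  half = 2 beats
  whole = 4 beats
Sum = 2 + 0.5 + 1.5 + 2 + 4
= 10 beats


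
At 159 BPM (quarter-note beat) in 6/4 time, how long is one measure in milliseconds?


Working:
Quarter-note beat duration = 60000 / 159 ms
Beats per measure (6/4) = 6
One measure = 6 × 60000 / 159 = 360000 / 159 ms
= 2264.2 ms


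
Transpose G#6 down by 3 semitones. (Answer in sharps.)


Reasoning:
G#6: chromatic position 8 in octave 6 → absolute = 6×12 + 8 = 80
Transpose down 3: 80 - 3 = 77
77 = 6×12 + 5 → F in octave 6
Result = F6


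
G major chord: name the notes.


Major triad = root + major 3rd (4 semitones) + perfect 5th (7 semitones)
A triad on G stacks thirds, so the chord tones use letter names G-B-D
Root: G
Major 3rd above G: B
Perfect 5th above G: D
Chord = G B D


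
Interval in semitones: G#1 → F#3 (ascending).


Absolute semitone position = octave×12 + chromatic position
G#1: 1×12 + 8 = 20
F#3: 3×12 + 6 = 42
Difference = 42 - 20 = 22
= 22 semitones


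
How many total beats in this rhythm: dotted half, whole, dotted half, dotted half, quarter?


Let's work it out.
Beat values:
  dotted half = 3 beats
  whole = 4 beats
  dotted half = 3 beats
  dotted half = 3 beats
  quarter = 1 beat
Sum = 3 + 4 + 3 + 3 + 1
= 14 beats


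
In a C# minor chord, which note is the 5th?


Let's work it out.
Minor triad = root + minor 3rd (3 semitones) + perfect 5th (7 semitones)
A triad on C# stacks thirds, so the chord tones use letter names C-E-G
Root: C#
Minor 3rd above C#: E
Perfect 5th above C#: G#
The 5th = G#


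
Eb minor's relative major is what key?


Step by step:
The relative major shares the key signature and is a minor 3rd above the minor tonic
A minor 3rd above Eb is Gb
→ relative major of Eb minor is Gb major
= Gb major


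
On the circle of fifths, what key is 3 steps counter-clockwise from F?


Each counter-clockwise step moves down a perfect 5th (= up a perfect 4th)
From F: F → Bb → Eb → Ab
= Ab


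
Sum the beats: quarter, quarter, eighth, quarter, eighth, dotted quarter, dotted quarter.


Reasoning:
Beat values:
  quarter = 1 beat
  quarter = 1 beat
  eighth = 0.5 beats
  quarter = 1 beat
  eighth = 0.5 beats
  dotted quarter = 1.5 beats
  dotted quarter = 1.5 beats
Sum = 1 + 1 + 0.5 + 1 + 0.5 + 1.5 + 1.5
= 7 beats


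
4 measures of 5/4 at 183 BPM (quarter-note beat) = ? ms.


Quarter-note beat duration = 60000 / 183 ms
Beats per measure (5/4) = 5
One measure = 5 × 60000 / 183 = 300000 / 183 ms
4 measures = 4 × 300000 / 183 = 1200000 / 183
= 6557.4 ms


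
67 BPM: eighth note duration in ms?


Reasoning:
One quarter-note beat = 60000 / BPM = 60000 / 67 ms
Eighth note = 1/2 × quarter note
Duration = 1/2 × 60000 / 67 = 30000 / 67
= 447.8 ms


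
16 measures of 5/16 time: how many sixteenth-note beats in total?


Time signature 5/16: the bottom number 16 means the sixteenth note gets one count
The top number 5 means 5 sixteenth-note beats per measure
Total = 5 × 16 measures
= 80 sixteenth-note beats


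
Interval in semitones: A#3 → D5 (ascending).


Absolute semitone position = octave×12 + chromatic position
A#3: 3×12 + 10 = 46
D5: 5×12 + 2 = 62
Difference = 62 - 46 = 16
= 16 semitones


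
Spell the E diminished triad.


Working:
Diminished triad = root + minor 3rd (3 semitones) + diminished 5th (6 semitones)
A triad on E stacks thirds, so the chord tones use letter names E-G-B
Root: E
Minor 3rd above E: G
Diminished 5th above E: Bb
Chord = E G Bb


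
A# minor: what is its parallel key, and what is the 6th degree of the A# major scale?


Parallel keys share the same tonic but differ in mode
A# minor → parallel is A# major
A# major scale: A# B# C## D# E# F## G##
= A# major; 6th degree = F##


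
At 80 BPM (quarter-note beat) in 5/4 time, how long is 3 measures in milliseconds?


Quarter-note beat duration = 60000 / 80 ms
Beats per measure (5/4) = 5
One measure = 5 × 60000 / 80 = 300000 / 80 ms
3 measures = 3 × 300000 / 80 = 900000 / 80
= 11250.0 ms


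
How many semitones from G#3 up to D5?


Reasoning:
Absolute semitone position = octave×12 + chromatic position
G#3: 3×12 + 8 = 44
D5: 5×12 + 2 = 62
Difference = 62 - 44 = 18
= 18 semitones


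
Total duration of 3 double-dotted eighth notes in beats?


Base eighth note = 1/2 beats
Dot 1 adds half the previous value: +1/4
Dot 2 adds half the previous value: +1/8
One double-dotted eighth = 1/2 + 1/4 + 1/8 = 7/8
3 of them = 3 × 7/8 = 21/8
= 21/8 beats


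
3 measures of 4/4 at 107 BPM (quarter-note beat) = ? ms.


Step by step:
Quarter-note beat duration = 60000 / 107 ms
Beats per measure (4/4) = 4
One measure = 4 × 60000 / 107 = 240000 / 107 ms
3 measures = 3 × 240000 / 107 = 720000 / 107
= 6729.0 ms


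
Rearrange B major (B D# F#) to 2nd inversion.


Working:
Root position: B D# F#
2nd inversion: move root and 3rd up an octave
Bass note: F#
Notes (bottom to top) = F# B D#


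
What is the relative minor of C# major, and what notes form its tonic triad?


Let's work it out.
The relative minor shares the major's key signature and starts on its 6th degree
6th degree = a major 6th above the tonic; a major 6th above C# is A#
→ relative minor of C# major is A# minor
Tonic triad of A# minor = root + minor 3rd + perfect 5th = A# C# E#
= A# minor; triad = A# C# E#


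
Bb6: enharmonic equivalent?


Solution.
Enharmonic notes sound the same pitch but are spelled with different letter names
Bb and A# name the same pitch class
= A#6


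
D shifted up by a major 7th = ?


Working:
major 7th: 7 letter names, 11 semitones
Letter: D + 6 → C
Pitch: D + 11 semitones, spelled as a C → C#
= C#


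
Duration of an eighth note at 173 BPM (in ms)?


One quarter-note beat = 60000 / BPM = 60000 / 173 ms
Eighth note = 1/2 × quarter note
Duration = 1/2 × 60000 / 173 = 30000 / 173
= 173.4 ms


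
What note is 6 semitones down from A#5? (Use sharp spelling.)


Reasoning:
A#5: chromatic position 10 in octave 5 → absolute = 5×12 + 10 = 70
Transpose down 6: 70 - 6 = 64
64 = 5×12 + 4 → E in octave 5
Result = E5


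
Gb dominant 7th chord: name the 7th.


Dominant 7th chord = root + major 3rd + perfect 5th + minor 7th
Seventh chords stack in thirds, so the letter names are G-B-D-F
Root: Gb
Major 3rd above Gb: Bb
Perfect 5th above Gb: Db
Minor 7th above Gb: Fb
The 7th = Fb


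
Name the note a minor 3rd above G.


Step by step:
A 3rd spans 3 letter names, so from G we land on B
A minor 3rd = 3 semitones above G
Spell B at that pitch: Bb
= Bb


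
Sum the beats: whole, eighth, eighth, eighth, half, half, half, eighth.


Let's work it out.
Beat values:
  whole = 4 beats
  eighth = 0.5 beats
  eighth = 0.5 beats
  eighth = 0.5 beats
  half = 2 beats
  half = 2 beats
  half = 2 beats
  eighth = 0.5 beats
Sum = 4 + 0.5 + 0.5 + 0.5 + 2 + 2 + 2 + 0.5
= 12 beats


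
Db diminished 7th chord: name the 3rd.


Step by step:
Diminished 7th chord = root + minor 3rd + diminished 5th + diminished 7th
Seventh chords stack in thirds, so the letter names are D-F-A-C
Root: Db
Minor 3rd above Db: Fb
Diminished 5th above Db: Abb
Diminished 7th above Db: Cbb
The 3rd = Fb


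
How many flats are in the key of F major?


Let's work it out.
Flat major keys: C(0), F(1), Bb(2), Eb(3), Ab(4), Db(5), Gb(6), Cb(7)
F major has 1 flat
Order of flats: Bb Eb Ab Db Gb Cb Fb → first 1: Bb
= 1 flat


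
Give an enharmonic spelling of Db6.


Working:
Enharmonic notes sound the same pitch but are spelled with different letter names
Db and C# name the same pitch class
= C#6
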